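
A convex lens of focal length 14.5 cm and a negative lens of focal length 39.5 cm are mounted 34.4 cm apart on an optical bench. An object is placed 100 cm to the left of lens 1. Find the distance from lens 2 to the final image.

12.1 cm

Lens 1: 1/d_i1 = 1/f₁ − 1/d_o1 = 1/(14.5) − 1/(100) = 0.05897, so d_i1 = 16.96 cm.
The intermediate image is 16.96 cm to the right of lens 1, which is 34.4 − (16.96) = 17.44 cm to the left of lens 2, so d_o2 = +17.44 cm.
Lens 2 is diverging, so f₂ = −39.5 cm.
Lens 2: 1/d_i2 = 1/f₂ − 1/d_o2 = 1/(-39.5) − 1/(17.44) = -0.08266, so d_i2 = -12.1 cm.
The final image is virtual, 12.1 cm to the left of lens 2 (overall magnification ≈ -0.12).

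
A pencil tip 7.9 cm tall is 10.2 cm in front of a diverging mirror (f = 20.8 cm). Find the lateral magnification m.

For a diverging mirror, f = -20.8 cm.
1/d_i = 1/f − 1/d_o = 1/(-20.80) − 1/(10.2) = -0.1461, so d_i = -6.844 cm.
m = −d_i/d_o = −(-6.844)/(10.2) = +0.671.
The image is virtual, upright and reduced, behind the mirror.

m = +0.671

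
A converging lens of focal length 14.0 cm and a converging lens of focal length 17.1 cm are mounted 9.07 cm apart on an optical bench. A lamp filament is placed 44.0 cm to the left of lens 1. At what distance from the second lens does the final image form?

Lens 1: 1/d_i1 = 1/f₁ − 1/d_o1 = 1/(14.0) − 1/(44.0) = 0.04870, so d_i1 = 20.53 cm.
The intermediate image is 20.53 cm to the right of lens 1, which lies 11.46 cm to the right of lens 2 — a virtual object — so d_o2 = −11.46 cm.
Lens 2: 1/d_i2 = 1/f₂ − 1/d_o2 = 1/(17.1) − 1/(-11.46) = 0.1457, so d_i2 = 6.86 cm.
The final image is real, 6.86 cm to the right of lens 2 (overall magnification ≈ -0.28).

6.86 cm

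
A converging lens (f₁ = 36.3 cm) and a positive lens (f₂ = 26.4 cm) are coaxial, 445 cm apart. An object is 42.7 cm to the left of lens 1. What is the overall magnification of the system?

m = +0.849

Lens 1: 1/d_i1 = 1/(36.3) − 1/(42.7) = 0.004129, so d_i1 = 242.2 cm; m₁ = −d_i1/d_o1 = -5.672.
d_o2 = 445 − (242.2) = 202.8 cm.
Lens 2: 1/d_i2 = 1/(26.4) − 1/(202.8) = 0.03295, so d_i2 = 30.35 cm; m₂ = −d_i2/d_o2 = -0.1497.
m = m₁·m₂ = (-5.672)(-0.1497) = +0.849.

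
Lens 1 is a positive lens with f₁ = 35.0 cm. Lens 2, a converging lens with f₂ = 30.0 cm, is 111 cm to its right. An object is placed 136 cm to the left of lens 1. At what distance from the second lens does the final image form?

56.6 cm

Lens 1: 1/d_i1 = 1/f₁ − 1/d_o1 = 1/(35.0) − 1/(136) = 0.02122, so d_i1 = 47.13 cm.
The intermediate image is 47.13 cm to the right of lens 1, which is 111 − (47.13) = 63.87 cm to the left of lens 2, so d_o2 = +63.87 cm.
Lens 2: 1/d_i2 = 1/f₂ − 1/d_o2 = 1/(30.0) − 1/(63.87) = 0.01768, so d_i2 = 56.6 cm.
The final image is real, 56.6 cm to the right of lens 2 (overall magnification ≈ 0.31).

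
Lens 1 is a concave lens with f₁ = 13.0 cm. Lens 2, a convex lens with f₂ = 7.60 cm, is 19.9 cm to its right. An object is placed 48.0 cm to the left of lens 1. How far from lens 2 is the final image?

10.2 cm

Lens 1 is diverging, so f₁ = −13.0 cm.
Lens 1: 1/d_i1 = 1/f₁ − 1/d_o1 = 1/(-13.0) − 1/(48.0) = -0.09776, so d_i1 = -10.23 cm.
The intermediate image is 10.23 cm to the left of lens 1 (virtual), which is 19.9 − (-10.23) = 30.13 cm to the left of lens 2, so d_o2 = +30.13 cm.
Lens 2: 1/d_i2 = 1/f₂ − 1/d_o2 = 1/(7.60) − 1/(30.13) = 0.09839, so d_i2 = 10.2 cm.
The final image is real, 10.2 cm to the right of lens 2 (overall magnification ≈ -0.072).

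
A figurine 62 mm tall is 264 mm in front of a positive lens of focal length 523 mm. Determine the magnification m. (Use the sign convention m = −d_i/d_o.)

1/d_i = 1/f − 1/d_o = 1/(523.0) − 1/(264) = -0.001876, so d_i = -533.1 mm.
m = −d_i/d_o = −(-533.1)/(264) = +2.02.
The image is virtual, upright and enlarged, on the same side as the object.

m = +2.02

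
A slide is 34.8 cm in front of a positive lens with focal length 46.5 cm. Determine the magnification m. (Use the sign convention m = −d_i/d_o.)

1/d_i = 1/f − 1/d_o = 1/(46.50) − 1/(34.8) = -0.007230, so d_i = -138.3 cm.
m = −d_i/d_o = −(-138.3)/(34.8) = +3.97.
The image is virtual, upright and enlarged, on the same side as the object.

m = +3.97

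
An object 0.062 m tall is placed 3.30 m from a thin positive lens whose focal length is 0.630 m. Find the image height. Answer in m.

1/d_i = 1/f − 1/d_o = 1/(0.6300) − 1/(3.30) = 1.284, so d_i = 0.7787 m.
m = −d_i/d_o = -0.2360.
|h_i| = |m|·h_o = 0.2360 × 0.062 = 0.0146 m. The image is real, inverted and reduced, on the far side of the lens.

0.0146 m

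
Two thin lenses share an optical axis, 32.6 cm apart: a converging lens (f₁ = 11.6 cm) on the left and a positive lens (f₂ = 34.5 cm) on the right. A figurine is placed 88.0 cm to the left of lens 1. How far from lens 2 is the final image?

43.5 cm

Lens 1: 1/d_i1 = 1/f₁ − 1/d_o1 = 1/(11.6) − 1/(88.0) = 0.07484, so d_i1 = 13.36 cm.
The intermediate image is 13.36 cm to the right of lens 1, which is 32.6 − (13.36) = 19.24 cm to the left of lens 2, so d_o2 = +19.24 cm.
Lens 2: 1/d_i2 = 1/f₂ − 1/d_o2 = 1/(34.5) − 1/(19.24) = -0.02299, so d_i2 = -43.5 cm.
The final image is virtual, 43.5 cm to the left of lens 2 (overall magnification ≈ -0.34).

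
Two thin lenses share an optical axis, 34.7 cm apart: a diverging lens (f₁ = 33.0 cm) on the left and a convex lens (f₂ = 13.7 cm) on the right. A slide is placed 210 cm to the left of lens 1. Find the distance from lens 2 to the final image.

17.5 cm

Lens 1 is diverging, so f₁ = −33.0 cm.
Lens 1: 1/d_i1 = 1/f₁ − 1/d_o1 = 1/(-33.0) − 1/(210) = -0.03506, so d_i1 = -28.52 cm.
The intermediate image is 28.52 cm to the left of lens 1 (virtual), which is 34.7 − (-28.52) = 63.22 cm to the left of lens 2, so d_o2 = +63.22 cm.
Lens 2: 1/d_i2 = 1/f₂ − 1/d_o2 = 1/(13.7) − 1/(63.22) = 0.05717, so d_i2 = 17.5 cm.
The final image is real, 17.5 cm to the right of lens 2 (overall magnification ≈ -0.038).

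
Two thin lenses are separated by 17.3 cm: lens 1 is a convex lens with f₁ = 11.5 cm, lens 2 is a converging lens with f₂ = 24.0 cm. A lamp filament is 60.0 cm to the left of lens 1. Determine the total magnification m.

Lens 1: 1/d_i1 = 1/(11.5) − 1/(60.0) = 0.07029, so d_i1 = 14.23 cm; m₁ = −d_i1/d_o1 = -0.2372.
d_o2 = 17.3 − (14.23) = 3.070 cm.
Lens 2: 1/d_i2 = 1/(24.0) − 1/(3.070) = -0.2841, so d_i2 = -3.520 cm; m₂ = −d_i2/d_o2 = +1.147.
m = m₁·m₂ = (-0.2372)(+1.147) = -0.272.

m = -0.272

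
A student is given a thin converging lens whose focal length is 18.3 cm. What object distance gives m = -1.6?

m = −d_i/d_o ⇒ d_i = −m·d_o.
1/f = 1/d_o + 1/d_i = 1/d_o − 1/(m·d_o) = (1 − 1/m)/d_o, so d_o = f(1 − 1/m) = (18.30)(1 − 1/(-1.6)) = 29.7 cm.

29.7 cm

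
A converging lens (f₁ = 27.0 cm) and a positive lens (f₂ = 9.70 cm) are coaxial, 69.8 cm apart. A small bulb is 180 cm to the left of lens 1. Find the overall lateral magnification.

m = +0.0604

Lens 1: 1/d_i1 = 1/(27.0) − 1/(180) = 0.03148, so d_i1 = 31.76 cm; m₁ = −d_i1/d_o1 = -0.1764.
d_o2 = 69.8 − (31.76) = 38.04 cm.
Lens 2: 1/d_i2 = 1/(9.70) − 1/(38.04) = 0.07680, so d_i2 = 13.02 cm; m₂ = −d_i2/d_o2 = -0.3423.
m = m₁·m₂ = (-0.1764)(-0.3423) = +0.0604.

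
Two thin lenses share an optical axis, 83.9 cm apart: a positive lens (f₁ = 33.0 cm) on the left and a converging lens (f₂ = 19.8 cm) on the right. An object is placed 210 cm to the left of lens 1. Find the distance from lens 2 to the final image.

35.5 cm

Lens 1: 1/d_i1 = 1/f₁ − 1/d_o1 = 1/(33.0) − 1/(210) = 0.02554, so d_i1 = 39.15 cm.
The intermediate image is 39.15 cm to the right of lens 1, which is 83.9 − (39.15) = 44.75 cm to the left of lens 2, so d_o2 = +44.75 cm.
Lens 2: 1/d_i2 = 1/f₂ − 1/d_o2 = 1/(19.8) − 1/(44.75) = 0.02816, so d_i2 = 35.5 cm.
The final image is real, 35.5 cm to the right of lens 2 (overall magnification ≈ 0.15).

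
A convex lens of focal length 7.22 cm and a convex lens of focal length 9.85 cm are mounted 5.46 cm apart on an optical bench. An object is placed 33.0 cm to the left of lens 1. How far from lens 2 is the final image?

Lens 1: 1/d_i1 = 1/f₁ − 1/d_o1 = 1/(7.22) − 1/(33.0) = 0.1082, so d_i1 = 9.242 cm.
The intermediate image is 9.242 cm to the right of lens 1, which lies 3.782 cm to the right of lens 2 — a virtual object — so d_o2 = −3.782 cm.
Lens 2: 1/d_i2 = 1/f₂ − 1/d_o2 = 1/(9.85) − 1/(-3.782) = 0.3659, so d_i2 = 2.73 cm.
The final image is real, 2.73 cm to the right of lens 2 (overall magnification ≈ -0.20).

2.73 cm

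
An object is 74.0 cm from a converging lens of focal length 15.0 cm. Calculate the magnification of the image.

m = -0.254

1/d_i = 1/f − 1/d_o = 1/(15.00) − 1/(74.0) = 0.05315, so d_i = 18.81 cm.
m = −d_i/d_o = −(18.81)/(74.0) = -0.254.
The image is real, inverted and reduced, on the far side of the lens.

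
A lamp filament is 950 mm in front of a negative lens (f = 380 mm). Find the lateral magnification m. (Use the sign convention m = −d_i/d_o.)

For a negative lens, f = -380 mm.
1/d_i = 1/f − 1/d_o = 1/(-380.0) − 1/(950) = -0.003684, so d_i = -271.4 mm.
m = −d_i/d_o = −(-271.4)/(950) = +0.286.
The image is virtual, upright and reduced, on the same side as the object.

m = +0.286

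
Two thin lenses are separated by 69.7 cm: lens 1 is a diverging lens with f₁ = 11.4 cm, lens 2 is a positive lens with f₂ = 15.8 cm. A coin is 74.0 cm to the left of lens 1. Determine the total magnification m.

f₁ = −11.4 cm (diverging).
Lens 1: 1/d_i1 = 1/(-11.4) − 1/(74.0) = -0.1012, so d_i1 = -9.878 cm; m₁ = −d_i1/d_o1 = +0.1335.
d_o2 = 69.7 − (-9.878) = 79.58 cm.
Lens 2: 1/d_i2 = 1/(15.8) − 1/(79.58) = 0.05073, so d_i2 = 19.71 cm; m₂ = −d_i2/d_o2 = -0.2477.
m = m₁·m₂ = (+0.1335)(-0.2477) = -0.0331.

m = -0.0331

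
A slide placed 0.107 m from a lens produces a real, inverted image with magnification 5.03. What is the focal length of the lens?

f = 0.0893 m (converging)

m = −d_i/d_o ⇒ d_i = −m·d_o = −(-5.03)·(0.107) = 0.5382 m.
1/f = 1/d_o + 1/d_i = 1/(0.107) + 1/(0.5382) = 11.20, so f = 0.0893 m.
Since f is positive, the lens is converging.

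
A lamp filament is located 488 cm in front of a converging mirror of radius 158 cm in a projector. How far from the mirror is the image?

94.3 cm

f = R/2 = 158/2 = 79.00 cm.
Mirror equation: 1/s_i = 1/f − 1/s_o = 1/(79.00) − 1/(488) = 0.01266 − 0.002049 = 0.01061, so s_i = 94.3 cm.
The image is real, inverted and reduced, in front of the mirror.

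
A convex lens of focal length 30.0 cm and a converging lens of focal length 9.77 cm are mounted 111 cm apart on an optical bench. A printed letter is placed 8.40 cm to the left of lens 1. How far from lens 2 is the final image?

Lens 1: 1/d_i1 = 1/f₁ − 1/d_o1 = 1/(30.0) − 1/(8.40) = -0.08571, so d_i1 = -11.67 cm.
The intermediate image is 11.67 cm to the left of lens 1 (virtual), which is 111 − (-11.67) = 122.7 cm to the left of lens 2, so d_o2 = +122.7 cm.
Lens 2: 1/d_i2 = 1/f₂ − 1/d_o2 = 1/(9.77) − 1/(122.7) = 0.09420, so d_i2 = 10.6 cm.
The final image is real, 10.6 cm to the right of lens 2 (overall magnification ≈ -0.12).

10.6 cm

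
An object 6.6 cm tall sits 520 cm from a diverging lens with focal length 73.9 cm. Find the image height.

0.821 cm

For a diverging lens, f = -73.9 cm.
1/d_i = 1/f − 1/d_o = 1/(-73.90) − 1/(520) = -0.01545, so d_i = -64.70 cm.
m = −d_i/d_o = +0.1244.
|h_i| = |m|·h_o = 0.1244 × 6.6 = 0.821 cm. The image is virtual, upright and reduced, on the same side as the object.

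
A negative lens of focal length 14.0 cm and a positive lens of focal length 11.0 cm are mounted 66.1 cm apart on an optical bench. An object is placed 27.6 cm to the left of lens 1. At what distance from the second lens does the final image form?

12.9 cm

Lens 1 is diverging, so f₁ = −14.0 cm.
Lens 1: 1/d_i1 = 1/f₁ − 1/d_o1 = 1/(-14.0) − 1/(27.6) = -0.1077, so d_i1 = -9.288 cm.
The intermediate image is 9.288 cm to the left of lens 1 (virtual), which is 66.1 − (-9.288) = 75.39 cm to the left of lens 2, so d_o2 = +75.39 cm.
Lens 2: 1/d_i2 = 1/f₂ − 1/d_o2 = 1/(11.0) − 1/(75.39) = 0.07764, so d_i2 = 12.9 cm.
The final image is real, 12.9 cm to the right of lens 2 (overall magnification ≈ -0.057).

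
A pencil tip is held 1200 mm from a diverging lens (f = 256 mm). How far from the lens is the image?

211 mm

For a diverging lens, f = -256 mm.
Thin-lens equation: 1/q = 1/f − 1/p = 1/(-256.0) − 1/(1200) = -0.003906 − 0.0008333 = -0.004740, so q = -211 mm.
The image is virtual, upright and reduced, on the same side as the object.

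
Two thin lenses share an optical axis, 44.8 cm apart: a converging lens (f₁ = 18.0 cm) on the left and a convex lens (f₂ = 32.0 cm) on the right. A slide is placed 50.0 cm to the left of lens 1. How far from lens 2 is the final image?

34.8 cm

Lens 1: 1/d_i1 = 1/f₁ − 1/d_o1 = 1/(18.0) − 1/(50.0) = 0.03556, so d_i1 = 28.12 cm.
The intermediate image is 28.12 cm to the right of lens 1, which is 44.8 − (28.12) = 16.68 cm to the left of lens 2, so d_o2 = +16.68 cm.
Lens 2: 1/d_i2 = 1/f₂ − 1/d_o2 = 1/(32.0) − 1/(16.68) = -0.02870, so d_i2 = -34.8 cm.
The final image is virtual, 34.8 cm to the left of lens 2 (overall magnification ≈ -1.2).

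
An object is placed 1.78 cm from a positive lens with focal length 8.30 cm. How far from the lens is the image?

Lens equation: 1/s_i = 1/f − 1/s_o = 1/(8.300) − 1/(1.78) = 0.1205 − 0.5618 = -0.4413, so s_i = -2.27 cm.
The image is virtual, upright and enlarged, on the same side as the object.

2.27 cm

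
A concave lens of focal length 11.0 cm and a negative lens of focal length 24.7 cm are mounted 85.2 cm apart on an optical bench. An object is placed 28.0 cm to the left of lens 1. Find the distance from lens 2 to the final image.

Lens 1 is diverging, so f₁ = −11.0 cm.
Lens 1: 1/d_i1 = 1/f₁ − 1/d_o1 = 1/(-11.0) − 1/(28.0) = -0.1266, so d_i1 = -7.897 cm.
The intermediate image is 7.897 cm to the left of lens 1 (virtual), which is 85.2 − (-7.897) = 93.10 cm to the left of lens 2, so d_o2 = +93.10 cm.
Lens 2 is diverging, so f₂ = −24.7 cm.
Lens 2: 1/d_i2 = 1/f₂ − 1/d_o2 = 1/(-24.7) − 1/(93.10) = -0.05123, so d_i2 = -19.5 cm.
The final image is virtual, 19.5 cm to the left of lens 2 (overall magnification ≈ 0.059).

19.5 cm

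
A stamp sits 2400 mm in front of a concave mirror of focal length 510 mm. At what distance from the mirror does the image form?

Mirror equation: 1/s_i = 1/f − 1/s_o = 1/(510.0) − 1/(2400) = 0.001961 − 0.0004167 = 0.001544, so s_i = 648 mm.
The image is real, inverted and reduced, in front of the mirror.

648 mm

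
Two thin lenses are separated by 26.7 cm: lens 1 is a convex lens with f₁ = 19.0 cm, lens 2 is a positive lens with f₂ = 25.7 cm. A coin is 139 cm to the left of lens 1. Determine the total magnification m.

m = -0.194

Lens 1: 1/d_i1 = 1/(19.0) − 1/(139) = 0.04544, so d_i1 = 22.01 cm; m₁ = −d_i1/d_o1 = -0.1583.
d_o2 = 26.7 − (22.01) = 4.690 cm.
Lens 2: 1/d_i2 = 1/(25.7) − 1/(4.690) = -0.1743, so d_i2 = -5.737 cm; m₂ = −d_i2/d_o2 = +1.223.
m = m₁·m₂ = (-0.1583)(+1.223) = -0.194.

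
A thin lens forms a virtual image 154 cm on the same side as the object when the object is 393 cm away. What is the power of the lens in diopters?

Virtual image ⇒ d_i = −154 cm.
1/f = 1/d_o + 1/d_i = 1/(393) + 1/(-154) = -0.003949 cm⁻¹.
f = -253.2 cm = -2.532 m, so P = 1/f = -0.395 D.

P = -0.395 D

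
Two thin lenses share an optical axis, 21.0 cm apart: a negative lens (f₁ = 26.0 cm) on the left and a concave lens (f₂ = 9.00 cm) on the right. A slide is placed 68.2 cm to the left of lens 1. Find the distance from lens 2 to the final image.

Lens 1 is diverging, so f₁ = −26.0 cm.
Lens 1: 1/d_i1 = 1/f₁ − 1/d_o1 = 1/(-26.0) − 1/(68.2) = -0.05312, so d_i1 = -18.82 cm.
The intermediate image is 18.82 cm to the left of lens 1 (virtual), which is 21.0 − (-18.82) = 39.82 cm to the left of lens 2, so d_o2 = +39.82 cm.
Lens 2 is diverging, so f₂ = −9.00 cm.
Lens 2: 1/d_i2 = 1/f₂ − 1/d_o2 = 1/(-9.00) − 1/(39.82) = -0.1362, so d_i2 = -7.34 cm.
The final image is virtual, 7.34 cm to the left of lens 2 (overall magnification ≈ 0.051).

7.34 cm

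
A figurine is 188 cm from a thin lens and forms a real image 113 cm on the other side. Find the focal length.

Real image ⇒ d_i = +113 cm.
1/f = 1/d_o + 1/d_i = 1/(188) + 1/(113) = 0.01417, so f = 70.6 cm.
Since f is positive, the thin lens is converging.

f = 70.6 cm (converging)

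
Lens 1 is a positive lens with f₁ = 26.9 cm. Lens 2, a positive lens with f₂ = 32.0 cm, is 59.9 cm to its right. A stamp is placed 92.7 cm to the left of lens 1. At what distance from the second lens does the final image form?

70.4 cm

Lens 1: 1/d_i1 = 1/f₁ − 1/d_o1 = 1/(26.9) − 1/(92.7) = 0.02639, so d_i1 = 37.90 cm.
The intermediate image is 37.90 cm to the right of lens 1, which is 59.9 − (37.90) = 22.00 cm to the left of lens 2, so d_o2 = +22.00 cm.
Lens 2: 1/d_i2 = 1/f₂ − 1/d_o2 = 1/(32.0) − 1/(22.00) = -0.01420, so d_i2 = -70.4 cm.
The final image is virtual, 70.4 cm to the left of lens 2 (overall magnification ≈ -1.3).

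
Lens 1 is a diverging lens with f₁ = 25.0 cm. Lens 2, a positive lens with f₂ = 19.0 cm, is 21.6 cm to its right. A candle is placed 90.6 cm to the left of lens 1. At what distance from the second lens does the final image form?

Lens 1 is diverging, so f₁ = −25.0 cm.
Lens 1: 1/d_i1 = 1/f₁ − 1/d_o1 = 1/(-25.0) − 1/(90.6) = -0.05104, so d_i1 = -19.59 cm.
The intermediate image is 19.59 cm to the left of lens 1 (virtual), which is 21.6 − (-19.59) = 41.19 cm to the left of lens 2, so d_o2 = +41.19 cm.
Lens 2: 1/d_i2 = 1/f₂ − 1/d_o2 = 1/(19.0) − 1/(41.19) = 0.02835, so d_i2 = 35.3 cm.
The final image is real, 35.3 cm to the right of lens 2 (overall magnification ≈ -0.19).

35.3 cm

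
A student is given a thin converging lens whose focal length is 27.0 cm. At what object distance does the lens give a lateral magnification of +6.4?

m = −d_i/d_o ⇒ d_i = −m·d_o.
1/f = 1/d_o + 1/d_i = 1/d_o − 1/(m·d_o) = (1 − 1/m)/d_o, so d_o = f(1 − 1/m) = (27.00)(1 − 1/(+6.4)) = 22.8 cm.

22.8 cm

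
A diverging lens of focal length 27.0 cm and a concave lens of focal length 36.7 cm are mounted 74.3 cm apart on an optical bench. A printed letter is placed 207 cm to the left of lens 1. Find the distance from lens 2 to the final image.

26.7 cm

Lens 1 is diverging, so f₁ = −27.0 cm.
Lens 1: 1/d_i1 = 1/f₁ − 1/d_o1 = 1/(-27.0) − 1/(207) = -0.04187, so d_i1 = -23.88 cm.
The intermediate image is 23.88 cm to the left of lens 1 (virtual), which is 74.3 − (-23.88) = 98.18 cm to the left of lens 2, so d_o2 = +98.18 cm.
Lens 2 is diverging, so f₂ = −36.7 cm.
Lens 2: 1/d_i2 = 1/f₂ − 1/d_o2 = 1/(-36.7) − 1/(98.18) = -0.03743, so d_i2 = -26.7 cm.
The final image is virtual, 26.7 cm to the left of lens 2 (overall magnification ≈ 0.031).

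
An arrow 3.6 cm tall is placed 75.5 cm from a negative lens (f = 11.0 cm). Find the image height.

0.458 cm

For a negative lens, f = -11.0 cm.
1/d_i = 1/f − 1/d_o = 1/(-11.00) − 1/(75.5) = -0.1042, so d_i = -9.601 cm.
m = −d_i/d_o = +0.1272.
|h_i| = |m|·h_o = 0.1272 × 3.6 = 0.458 cm. The image is virtual, upright and reduced, on the same side as the object.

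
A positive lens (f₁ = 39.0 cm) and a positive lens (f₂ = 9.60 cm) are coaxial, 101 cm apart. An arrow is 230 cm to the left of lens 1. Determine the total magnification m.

Lens 1: 1/d_i1 = 1/(39.0) − 1/(230) = 0.02129, so d_i1 = 46.96 cm; m₁ = −d_i1/d_o1 = -0.2042.
d_o2 = 101 − (46.96) = 54.04 cm.
Lens 2: 1/d_i2 = 1/(9.60) − 1/(54.04) = 0.08566, so d_i2 = 11.67 cm; m₂ = −d_i2/d_o2 = -0.2160.
m = m₁·m₂ = (-0.2042)(-0.2160) = +0.0441.

m = +0.0441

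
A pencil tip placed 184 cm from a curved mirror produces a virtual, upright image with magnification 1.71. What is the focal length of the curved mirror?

f = 443 cm (concave)

m = −d_i/d_o ⇒ d_i = −m·d_o = −(+1.71)·(184) = -314.6 cm.
1/f = 1/d_o + 1/d_i = 1/(184) + 1/(-314.6) = 0.002256, so f = 443 cm.
Since f is positive, the curved mirror is concave.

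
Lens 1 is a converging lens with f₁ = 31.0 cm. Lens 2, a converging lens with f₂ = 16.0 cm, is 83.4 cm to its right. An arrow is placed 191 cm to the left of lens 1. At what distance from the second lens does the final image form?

Lens 1: 1/d_i1 = 1/f₁ − 1/d_o1 = 1/(31.0) − 1/(191) = 0.02702, so d_i1 = 37.01 cm.
The intermediate image is 37.01 cm to the right of lens 1, which is 83.4 − (37.01) = 46.39 cm to the left of lens 2, so d_o2 = +46.39 cm.
Lens 2: 1/d_i2 = 1/f₂ − 1/d_o2 = 1/(16.0) − 1/(46.39) = 0.04094, so d_i2 = 24.4 cm.
The final image is real, 24.4 cm to the right of lens 2 (overall magnification ≈ 0.10).

24.4 cm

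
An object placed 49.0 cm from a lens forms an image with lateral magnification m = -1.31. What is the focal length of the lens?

m = −d_i/d_o ⇒ d_i = −m·d_o = −(-1.31)·(49.0) = 64.19 cm.
1/f = 1/d_o + 1/d_i = 1/(49.0) + 1/(64.19) = 0.03599, so f = 27.8 cm.
Since f is positive, the lens is converging.

f = 27.8 cm (converging)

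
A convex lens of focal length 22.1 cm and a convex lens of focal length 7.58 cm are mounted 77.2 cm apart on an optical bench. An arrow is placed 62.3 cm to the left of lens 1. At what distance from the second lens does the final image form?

Lens 1: 1/d_i1 = 1/f₁ − 1/d_o1 = 1/(22.1) − 1/(62.3) = 0.02920, so d_i1 = 34.25 cm.
The intermediate image is 34.25 cm to the right of lens 1, which is 77.2 − (34.25) = 42.95 cm to the left of lens 2, so d_o2 = +42.95 cm.
Lens 2: 1/d_i2 = 1/f₂ − 1/d_o2 = 1/(7.58) − 1/(42.95) = 0.1086, so d_i2 = 9.20 cm.
The final image is real, 9.20 cm to the right of lens 2 (overall magnification ≈ 0.12).

9.20 cm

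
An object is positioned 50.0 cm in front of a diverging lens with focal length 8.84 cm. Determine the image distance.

For a diverging lens, f = -8.84 cm.
Thin-lens equation: 1/s_i = 1/f − 1/s_o = 1/(-8.840) − 1/(50.0) = -0.1131 − 0.02000 = -0.1331, so s_i = -7.51 cm.
The image is virtual, upright and reduced, on the same side as the object.

7.51 cm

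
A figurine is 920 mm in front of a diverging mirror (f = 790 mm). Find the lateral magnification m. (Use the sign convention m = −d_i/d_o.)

For a diverging mirror, f = -790 mm.
1/d_i = 1/f − 1/d_o = 1/(-790.0) − 1/(920) = -0.002353, so d_i = -425.0 mm.
m = −d_i/d_o = −(-425.0)/(920) = +0.462.
The image is virtual, upright and reduced, behind the mirror.

m = +0.462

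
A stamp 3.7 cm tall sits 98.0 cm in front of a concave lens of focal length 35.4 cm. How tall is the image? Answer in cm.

For a concave lens, f = -35.4 cm.
1/d_i = 1/f − 1/d_o = 1/(-35.40) − 1/(98.0) = -0.03845, so d_i = -26.01 cm.
m = −d_i/d_o = +0.2654.
|h_i| = |m|·h_o = 0.2654 × 3.7 = 0.982 cm. The image is virtual, upright and reduced, on the same side as the object.

0.982 cm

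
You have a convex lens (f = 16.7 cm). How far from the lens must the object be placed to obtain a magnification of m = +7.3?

14.4 cm

m = −d_i/d_o ⇒ d_i = −m·d_o.
1/f = 1/d_o + 1/d_i = 1/d_o − 1/(m·d_o) = (1 − 1/m)/d_o, so d_o = f(1 − 1/m) = (16.70)(1 − 1/(+7.3)) = 14.4 cm.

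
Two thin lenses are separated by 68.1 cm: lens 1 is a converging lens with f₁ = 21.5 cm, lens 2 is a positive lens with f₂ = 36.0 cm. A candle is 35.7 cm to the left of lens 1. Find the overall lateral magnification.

Lens 1: 1/d_i1 = 1/(21.5) − 1/(35.7) = 0.01850, so d_i1 = 54.05 cm; m₁ = −d_i1/d_o1 = -1.514.
d_o2 = 68.1 − (54.05) = 14.05 cm.
Lens 2: 1/d_i2 = 1/(36.0) − 1/(14.05) = -0.04340, so d_i2 = -23.04 cm; m₂ = −d_i2/d_o2 = +1.640.
m = m₁·m₂ = (-1.514)(+1.640) = -2.48.

m = -2.48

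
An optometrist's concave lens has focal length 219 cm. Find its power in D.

For a concave lens, f = −219 cm.
f = -219 cm = -2.19 m.
P = 1/f = 1/(-2.19 m) = -0.457 D.

P = -0.457 D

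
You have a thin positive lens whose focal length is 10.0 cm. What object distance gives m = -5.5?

11.8 cm

m = −d_i/d_o ⇒ d_i = −m·d_o.
1/f = 1/d_o + 1/d_i = 1/d_o − 1/(m·d_o) = (1 − 1/m)/d_o, so d_o = f(1 − 1/m) = (10.00)(1 − 1/(-5.5)) = 11.8 cm.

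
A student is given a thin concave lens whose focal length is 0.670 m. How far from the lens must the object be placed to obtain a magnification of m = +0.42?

For a concave lens, f = -0.670 m.
m = −d_i/d_o ⇒ d_i = −m·d_o.
1/f = 1/d_o + 1/d_i = 1/d_o − 1/(m·d_o) = (1 − 1/m)/d_o, so d_o = f(1 − 1/m) = (-0.6700)(1 − 1/(+0.42)) = 0.925 m.

0.925 m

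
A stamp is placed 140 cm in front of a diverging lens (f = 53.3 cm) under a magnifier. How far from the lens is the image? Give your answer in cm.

38.6 cm

For a diverging lens, f = -53.3 cm.
Thin-lens equation: 1/d_i = 1/f − 1/d_o = 1/(-53.30) − 1/(140) = -0.01876 − 0.007143 = -0.02590, so d_i = -38.6 cm.
The image is virtual, upright and reduced, on the same side as the object.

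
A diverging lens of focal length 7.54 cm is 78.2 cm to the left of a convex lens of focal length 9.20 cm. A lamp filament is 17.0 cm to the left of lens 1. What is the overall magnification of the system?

f₁ = −7.54 cm (diverging).
Lens 1: 1/d_i1 = 1/(-7.54) − 1/(17.0) = -0.1914, so d_i1 = -5.223 cm; m₁ = −d_i1/d_o1 = +0.3072.
d_o2 = 78.2 − (-5.223) = 83.42 cm.
Lens 2: 1/d_i2 = 1/(9.20) − 1/(83.42) = 0.09671, so d_i2 = 10.34 cm; m₂ = −d_i2/d_o2 = -0.1240.
m = m₁·m₂ = (+0.3072)(-0.1240) = -0.0381.

m = -0.0381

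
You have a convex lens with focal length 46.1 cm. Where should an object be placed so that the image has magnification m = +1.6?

m = −d_i/d_o ⇒ d_i = −m·d_o.
1/f = 1/d_o + 1/d_i = 1/d_o − 1/(m·d_o) = (1 − 1/m)/d_o, so d_o = f(1 − 1/m) = (46.10)(1 − 1/(+1.6)) = 17.3 cm.

17.3 cm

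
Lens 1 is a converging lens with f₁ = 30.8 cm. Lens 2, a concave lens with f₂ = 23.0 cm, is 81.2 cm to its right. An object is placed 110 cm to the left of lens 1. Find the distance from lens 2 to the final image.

Lens 1: 1/d_i1 = 1/f₁ − 1/d_o1 = 1/(30.8) − 1/(110) = 0.02338, so d_i1 = 42.78 cm.
The intermediate image is 42.78 cm to the right of lens 1, which is 81.2 − (42.78) = 38.42 cm to the left of lens 2, so d_o2 = +38.42 cm.
Lens 2 is diverging, so f₂ = −23.0 cm.
Lens 2: 1/d_i2 = 1/f₂ − 1/d_o2 = 1/(-23.0) − 1/(38.42) = -0.06951, so d_i2 = -14.4 cm.
The final image is virtual, 14.4 cm to the left of lens 2 (overall magnification ≈ -0.15).

14.4 cm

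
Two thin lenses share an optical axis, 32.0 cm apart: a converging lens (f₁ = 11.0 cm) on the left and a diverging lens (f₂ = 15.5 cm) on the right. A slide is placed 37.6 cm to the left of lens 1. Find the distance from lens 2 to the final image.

7.98 cm

Lens 1: 1/d_i1 = 1/f₁ − 1/d_o1 = 1/(11.0) − 1/(37.6) = 0.06431, so d_i1 = 15.55 cm.
The intermediate image is 15.55 cm to the right of lens 1, which is 32.0 − (15.55) = 16.45 cm to the left of lens 2, so d_o2 = +16.45 cm.
Lens 2 is diverging, so f₂ = −15.5 cm.
Lens 2: 1/d_i2 = 1/f₂ − 1/d_o2 = 1/(-15.5) − 1/(16.45) = -0.1253, so d_i2 = -7.98 cm.
The final image is virtual, 7.98 cm to the left of lens 2 (overall magnification ≈ -0.20).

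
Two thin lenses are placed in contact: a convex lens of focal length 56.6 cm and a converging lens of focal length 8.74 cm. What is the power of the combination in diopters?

P₁ = 1/f₁ = 1/(0.566 m) = +1.767 D; P₂ = 1/f₂ = 1/(0.0874 m) = +11.44 D.
For thin lenses in contact, P = P₁ + P₂ = (+1.767) + (+11.44) = +13.2 D.

P = +13.2 D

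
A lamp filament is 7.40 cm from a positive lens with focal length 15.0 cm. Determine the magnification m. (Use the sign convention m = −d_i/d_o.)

m = +1.97

1/d_i = 1/f − 1/d_o = 1/(15.00) − 1/(7.40) = -0.06847, so d_i = -14.61 cm.
m = −d_i/d_o = −(-14.61)/(7.40) = +1.97.
The image is virtual, upright and enlarged, on the same side as the object.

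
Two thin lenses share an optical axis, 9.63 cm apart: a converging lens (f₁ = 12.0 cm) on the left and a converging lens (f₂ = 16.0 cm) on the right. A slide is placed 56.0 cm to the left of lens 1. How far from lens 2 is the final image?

Lens 1: 1/d_i1 = 1/f₁ − 1/d_o1 = 1/(12.0) − 1/(56.0) = 0.06548, so d_i1 = 15.27 cm.
The intermediate image is 15.27 cm to the right of lens 1, which lies 5.640 cm to the right of lens 2 — a virtual object — so d_o2 = −5.640 cm.
Lens 2: 1/d_i2 = 1/f₂ − 1/d_o2 = 1/(16.0) − 1/(-5.640) = 0.2398, so d_i2 = 4.17 cm.
The final image is real, 4.17 cm to the right of lens 2 (overall magnification ≈ -0.20).

4.17 cm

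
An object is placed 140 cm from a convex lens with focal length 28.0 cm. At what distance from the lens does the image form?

35.0 cm

Lens equation: 1/s_i = 1/f − 1/s_o = 1/(28.00) − 1/(140) = 0.03571 − 0.007143 = 0.02857, so s_i = 35.0 cm.
The image is real, inverted and reduced, on the far side of the lens.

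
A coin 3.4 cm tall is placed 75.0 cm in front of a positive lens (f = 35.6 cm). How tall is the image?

3.07 cm

1/d_i = 1/f − 1/d_o = 1/(35.60) − 1/(75.0) = 0.01476, so d_i = 67.77 cm.
m = −d_i/d_o = -0.9036.
|h_i| = |m|·h_o = 0.9036 × 3.4 = 3.07 cm. The image is real, inverted and reduced, on the far side of the lens.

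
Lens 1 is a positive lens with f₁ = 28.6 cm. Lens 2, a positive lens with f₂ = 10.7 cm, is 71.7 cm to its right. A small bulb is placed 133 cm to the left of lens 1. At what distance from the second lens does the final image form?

Lens 1: 1/d_i1 = 1/f₁ − 1/d_o1 = 1/(28.6) − 1/(133) = 0.02745, so d_i1 = 36.43 cm.
The intermediate image is 36.43 cm to the right of lens 1, which is 71.7 − (36.43) = 35.27 cm to the left of lens 2, so d_o2 = +35.27 cm.
Lens 2: 1/d_i2 = 1/f₂ − 1/d_o2 = 1/(10.7) − 1/(35.27) = 0.06511, so d_i2 = 15.4 cm.
The final image is real, 15.4 cm to the right of lens 2 (overall magnification ≈ 0.12).

15.4 cm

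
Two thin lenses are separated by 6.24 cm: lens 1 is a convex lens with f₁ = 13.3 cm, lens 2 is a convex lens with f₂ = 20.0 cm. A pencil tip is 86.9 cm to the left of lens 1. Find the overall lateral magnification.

Lens 1: 1/d_i1 = 1/(13.3) − 1/(86.9) = 0.06368, so d_i1 = 15.70 cm; m₁ = −d_i1/d_o1 = -0.1807.
d_o2 = 6.24 − (15.70) = -9.460 cm (virtual object).
Lens 2: 1/d_i2 = 1/(20.0) − 1/(-9.460) = 0.1557, so d_i2 = 6.422 cm; m₂ = −d_i2/d_o2 = +0.6789.
m = m₁·m₂ = (-0.1807)(+0.6789) = -0.123.

m = -0.123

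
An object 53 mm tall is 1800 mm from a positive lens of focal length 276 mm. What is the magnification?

m = -0.181

1/d_i = 1/f − 1/d_o = 1/(276.0) − 1/(1800) = 0.003068, so d_i = 326.0 mm.
m = −d_i/d_o = −(326.0)/(1800) = -0.181.
The image is real, inverted and reduced, on the far side of the lens.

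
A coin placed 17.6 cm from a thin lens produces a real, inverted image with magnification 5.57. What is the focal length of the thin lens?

m = −d_i/d_o ⇒ d_i = −m·d_o = −(-5.57)·(17.6) = 98.03 cm.
1/f = 1/d_o + 1/d_i = 1/(17.6) + 1/(98.03) = 0.06702, so f = 14.9 cm.
Since f is positive, the thin lens is converging.

f = 14.9 cm (converging)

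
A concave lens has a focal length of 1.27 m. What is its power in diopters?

P = -0.787 D

For a concave lens, f = −1.27 m.
P = 1/f = 1/(-1.27 m) = -0.787 D.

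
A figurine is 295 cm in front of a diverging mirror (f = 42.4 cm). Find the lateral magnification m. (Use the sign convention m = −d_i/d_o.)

m = +0.126

For a diverging mirror, f = -42.4 cm.
1/d_i = 1/f − 1/d_o = 1/(-42.40) − 1/(295) = -0.02697, so d_i = -37.07 cm.
m = −d_i/d_o = −(-37.07)/(295) = +0.126.
The image is virtual, upright and reduced, behind the mirror.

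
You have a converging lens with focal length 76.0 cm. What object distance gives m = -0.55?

m = −d_i/d_o ⇒ d_i = −m·d_o.
1/f = 1/d_o + 1/d_i = 1/d_o − 1/(m·d_o) = (1 − 1/m)/d_o, so d_o = f(1 − 1/m) = (76.00)(1 − 1/(-0.55)) = 214 cm.

214 cm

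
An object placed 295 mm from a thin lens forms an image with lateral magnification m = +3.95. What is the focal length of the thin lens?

f = 395 mm (converging)

m = −d_i/d_o ⇒ d_i = −m·d_o = −(+3.95)·(295) = -1165 mm.
1/f = 1/d_o + 1/d_i = 1/(295) + 1/(-1165) = 0.002531, so f = 395 mm.
Since f is positive, the thin lens is converging.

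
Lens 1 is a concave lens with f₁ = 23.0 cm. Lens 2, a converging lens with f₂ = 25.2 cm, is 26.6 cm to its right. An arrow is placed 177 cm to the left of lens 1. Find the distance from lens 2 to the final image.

54.4 cm

Lens 1 is diverging, so f₁ = −23.0 cm.
Lens 1: 1/d_i1 = 1/f₁ − 1/d_o1 = 1/(-23.0) − 1/(177) = -0.04913, so d_i1 = -20.36 cm.
The intermediate image is 20.36 cm to the left of lens 1 (virtual), which is 26.6 − (-20.36) = 46.96 cm to the left of lens 2, so d_o2 = +46.96 cm.
Lens 2: 1/d_i2 = 1/f₂ − 1/d_o2 = 1/(25.2) − 1/(46.96) = 0.01839, so d_i2 = 54.4 cm.
The final image is real, 54.4 cm to the right of lens 2 (overall magnification ≈ -0.13).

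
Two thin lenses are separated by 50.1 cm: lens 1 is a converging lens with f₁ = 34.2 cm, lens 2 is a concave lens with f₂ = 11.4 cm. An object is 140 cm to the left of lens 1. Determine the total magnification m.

Lens 1: 1/d_i1 = 1/(34.2) − 1/(140) = 0.02210, so d_i1 = 45.26 cm; m₁ = −d_i1/d_o1 = -0.3233.
d_o2 = 50.1 − (45.26) = 4.840 cm.
f₂ = −11.4 cm (diverging).
Lens 2: 1/d_i2 = 1/(-11.4) − 1/(4.840) = -0.2943, so d_i2 = -3.398 cm; m₂ = −d_i2/d_o2 = +0.7020.
m = m₁·m₂ = (-0.3233)(+0.7020) = -0.227.

m = -0.227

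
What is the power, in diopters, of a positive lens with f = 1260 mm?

f = 126 cm = 1.26 m.
P = 1/f = 1/(1.26 m) = +0.794 D.

P = +0.794 D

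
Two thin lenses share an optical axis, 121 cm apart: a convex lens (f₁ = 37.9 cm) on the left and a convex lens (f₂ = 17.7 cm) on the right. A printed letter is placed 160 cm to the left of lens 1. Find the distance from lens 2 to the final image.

23.5 cm

Lens 1: 1/d_i1 = 1/f₁ − 1/d_o1 = 1/(37.9) − 1/(160) = 0.02014, so d_i1 = 49.66 cm.
The intermediate image is 49.66 cm to the right of lens 1, which is 121 − (49.66) = 71.34 cm to the left of lens 2, so d_o2 = +71.34 cm.
Lens 2: 1/d_i2 = 1/f₂ − 1/d_o2 = 1/(17.7) − 1/(71.34) = 0.04248, so d_i2 = 23.5 cm.
The final image is real, 23.5 cm to the right of lens 2 (overall magnification ≈ 0.10).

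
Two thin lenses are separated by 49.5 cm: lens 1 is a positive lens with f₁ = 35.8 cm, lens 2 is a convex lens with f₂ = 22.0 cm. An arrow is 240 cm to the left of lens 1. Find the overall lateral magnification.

Lens 1: 1/d_i1 = 1/(35.8) − 1/(240) = 0.02377, so d_i1 = 42.08 cm; m₁ = −d_i1/d_o1 = -0.1753.
d_o2 = 49.5 − (42.08) = 7.420 cm.
Lens 2: 1/d_i2 = 1/(22.0) − 1/(7.420) = -0.08932, so d_i2 = -11.20 cm; m₂ = −d_i2/d_o2 = +1.509.
m = m₁·m₂ = (-0.1753)(+1.509) = -0.265.

m = -0.265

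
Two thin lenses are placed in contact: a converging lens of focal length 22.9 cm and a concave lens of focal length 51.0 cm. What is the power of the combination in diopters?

P₁ = 1/f₁ = 1/(0.229 m) = +4.367 D; P₂ = 1/f₂ = 1/(-0.510 m) = -1.961 D.
For thin lenses in contact, P = P₁ + P₂ = (+4.367) + (-1.961) = +2.41 D.

P = +2.41 D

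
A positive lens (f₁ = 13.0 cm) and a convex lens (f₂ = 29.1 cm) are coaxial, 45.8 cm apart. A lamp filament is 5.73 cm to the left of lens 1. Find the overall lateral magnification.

m = -1.93

Lens 1: 1/d_i1 = 1/(13.0) − 1/(5.73) = -0.09760, so d_i1 = -10.25 cm; m₁ = −d_i1/d_o1 = +1.789.
d_o2 = 45.8 − (-10.25) = 56.05 cm.
Lens 2: 1/d_i2 = 1/(29.1) − 1/(56.05) = 0.01652, so d_i2 = 60.52 cm; m₂ = −d_i2/d_o2 = -1.080.
m = m₁·m₂ = (+1.789)(-1.080) = -1.93.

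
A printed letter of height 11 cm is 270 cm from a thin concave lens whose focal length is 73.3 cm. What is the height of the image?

For a concave lens, f = -73.3 cm.
1/d_i = 1/f − 1/d_o = 1/(-73.30) − 1/(270) = -0.01735, so d_i = -57.65 cm.
m = −d_i/d_o = +0.2135.
|h_i| = |m|·h_o = 0.2135 × 11 = 2.35 cm. The image is virtual, upright and reduced, on the same side as the object.

2.35 cm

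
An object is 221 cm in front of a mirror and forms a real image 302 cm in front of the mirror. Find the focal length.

Real image ⇒ d_i = +302 cm.
1/f = 1/d_o + 1/d_i = 1/(221) + 1/(302) = 0.007836, so f = 128 cm.
Since f is positive, the mirror is concave.

f = 128 cm (concave)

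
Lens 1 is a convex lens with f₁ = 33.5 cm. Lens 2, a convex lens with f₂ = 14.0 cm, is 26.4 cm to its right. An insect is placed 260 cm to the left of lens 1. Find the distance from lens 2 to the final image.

Lens 1: 1/d_i1 = 1/f₁ − 1/d_o1 = 1/(33.5) − 1/(260) = 0.02600, so d_i1 = 38.45 cm.
The intermediate image is 38.45 cm to the right of lens 1, which lies 12.05 cm to the right of lens 2 — a virtual object — so d_o2 = −12.05 cm.
Lens 2: 1/d_i2 = 1/f₂ − 1/d_o2 = 1/(14.0) − 1/(-12.05) = 0.1544, so d_i2 = 6.48 cm.
The final image is real, 6.48 cm to the right of lens 2 (overall magnification ≈ -0.079).

6.48 cm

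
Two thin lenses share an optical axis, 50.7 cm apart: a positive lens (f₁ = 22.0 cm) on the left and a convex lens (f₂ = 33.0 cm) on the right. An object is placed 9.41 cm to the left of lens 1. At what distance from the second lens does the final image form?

Lens 1: 1/d_i1 = 1/f₁ − 1/d_o1 = 1/(22.0) − 1/(9.41) = -0.06082, so d_i1 = -16.44 cm.
The intermediate image is 16.44 cm to the left of lens 1 (virtual), which is 50.7 − (-16.44) = 67.14 cm to the left of lens 2, so d_o2 = +67.14 cm.
Lens 2: 1/d_i2 = 1/f₂ − 1/d_o2 = 1/(33.0) − 1/(67.14) = 0.01541, so d_i2 = 64.9 cm.
The final image is real, 64.9 cm to the right of lens 2 (overall magnification ≈ -1.7).

64.9 cm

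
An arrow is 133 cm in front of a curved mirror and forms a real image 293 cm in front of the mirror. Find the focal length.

Real image ⇒ d_i = +293 cm.
1/f = 1/d_o + 1/d_i = 1/(133) + 1/(293) = 0.01093, so f = 91.5 cm.
Since f is positive, the curved mirror is concave.

f = 91.5 cm (concave)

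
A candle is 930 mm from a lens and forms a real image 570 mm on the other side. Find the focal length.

f = 353 mm (converging)

Real image ⇒ d_i = +570 mm.
1/f = 1/d_o + 1/d_i = 1/(930) + 1/(570) = 0.002830, so f = 353 mm.
Since f is positive, the lens is converging.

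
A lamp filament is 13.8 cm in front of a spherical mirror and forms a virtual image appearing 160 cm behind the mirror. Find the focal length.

f = 15.1 cm (concave)

Virtual image ⇒ d_i = −160 cm.
1/f = 1/d_o + 1/d_i = 1/(13.8) + 1/(-160) = 0.06621, so f = 15.1 cm.
Since f is positive, the spherical mirror is concave.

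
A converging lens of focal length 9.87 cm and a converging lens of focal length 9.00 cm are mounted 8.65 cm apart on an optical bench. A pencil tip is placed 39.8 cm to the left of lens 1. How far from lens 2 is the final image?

2.99 cm

Lens 1: 1/d_i1 = 1/f₁ − 1/d_o1 = 1/(9.87) − 1/(39.8) = 0.07619, so d_i1 = 13.12 cm.
The intermediate image is 13.12 cm to the right of lens 1, which lies 4.470 cm to the right of lens 2 — a virtual object — so d_o2 = −4.470 cm.
Lens 2: 1/d_i2 = 1/f₂ − 1/d_o2 = 1/(9.00) − 1/(-4.470) = 0.3348, so d_i2 = 2.99 cm.
The final image is real, 2.99 cm to the right of lens 2 (overall magnification ≈ -0.22).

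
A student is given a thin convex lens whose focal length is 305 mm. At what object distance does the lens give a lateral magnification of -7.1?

348 mm

m = −d_i/d_o ⇒ d_i = −m·d_o.
1/f = 1/d_o + 1/d_i = 1/d_o − 1/(m·d_o) = (1 − 1/m)/d_o, so d_o = f(1 − 1/m) = (305.0)(1 − 1/(-7.1)) = 348 mm.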